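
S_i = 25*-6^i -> [25, -150, 900, -5400, 32400]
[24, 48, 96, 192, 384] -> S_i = 24*2^i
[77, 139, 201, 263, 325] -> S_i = 77 + 62*i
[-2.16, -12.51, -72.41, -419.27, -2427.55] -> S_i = -2.16*5.79^i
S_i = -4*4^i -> [-4, -16, -64, -256, -1024]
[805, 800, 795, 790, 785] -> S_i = 805 + -5*i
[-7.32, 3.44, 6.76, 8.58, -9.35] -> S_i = Random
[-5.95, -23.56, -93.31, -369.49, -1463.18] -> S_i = -5.95*3.96^i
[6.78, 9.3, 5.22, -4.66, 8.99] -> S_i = Random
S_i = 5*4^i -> [5, 20, 80, 320, 1280]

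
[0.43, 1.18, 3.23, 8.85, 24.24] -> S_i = 0.43*2.74^i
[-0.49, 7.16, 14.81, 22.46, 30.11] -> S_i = -0.49 + 7.65*i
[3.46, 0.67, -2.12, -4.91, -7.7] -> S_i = 3.46 + -2.79*i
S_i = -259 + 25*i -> [-259, -234, -209, -184, -159]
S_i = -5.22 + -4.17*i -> [-5.22, -9.39, -13.56, -17.73, -21.9]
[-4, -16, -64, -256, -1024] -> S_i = -4*4^i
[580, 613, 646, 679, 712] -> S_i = 580 + 33*i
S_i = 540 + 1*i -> [540, 541, 542, 543, 544]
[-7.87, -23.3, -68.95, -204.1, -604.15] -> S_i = -7.87*2.96^i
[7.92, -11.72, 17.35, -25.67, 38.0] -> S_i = 7.92*(-1.48)^i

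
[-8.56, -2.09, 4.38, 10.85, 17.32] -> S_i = -8.56 + 6.47*i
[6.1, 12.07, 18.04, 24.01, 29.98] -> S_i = 6.10 + 5.97*i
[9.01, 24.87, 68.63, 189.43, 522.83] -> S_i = 9.01*2.76^i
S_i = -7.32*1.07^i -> [-7.32, -7.83, -8.38, -8.97, -9.6]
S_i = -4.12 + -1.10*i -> [-4.12, -5.22, -6.32, -7.42, -8.52]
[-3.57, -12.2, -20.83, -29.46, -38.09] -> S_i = -3.57 + -8.63*i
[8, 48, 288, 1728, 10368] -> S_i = 8*6^i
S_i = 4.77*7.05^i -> [4.77, 33.63, 237.08, 1671.42, 11783.51]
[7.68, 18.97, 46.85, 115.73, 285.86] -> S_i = 7.68*2.47^i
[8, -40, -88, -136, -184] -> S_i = 8 + -48*i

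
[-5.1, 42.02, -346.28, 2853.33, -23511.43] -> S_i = -5.10*(-8.24)^i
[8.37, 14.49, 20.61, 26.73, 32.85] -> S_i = 8.37 + 6.12*i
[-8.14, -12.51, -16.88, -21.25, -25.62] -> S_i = -8.14 + -4.37*i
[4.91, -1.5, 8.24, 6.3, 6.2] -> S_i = Random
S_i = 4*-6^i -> [4, -24, 144, -864, 5184]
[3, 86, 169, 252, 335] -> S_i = 3 + 83*i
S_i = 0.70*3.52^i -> [0.7, 2.46, 8.67, 30.53, 107.47]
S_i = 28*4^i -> [28, 112, 448, 1792, 7168]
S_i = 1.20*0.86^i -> [1.2, 1.03, 0.89, 0.76, 0.66]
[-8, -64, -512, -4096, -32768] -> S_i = -8*8^i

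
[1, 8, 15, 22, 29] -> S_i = 1 + 7*i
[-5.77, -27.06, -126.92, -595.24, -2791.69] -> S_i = -5.77*4.69^i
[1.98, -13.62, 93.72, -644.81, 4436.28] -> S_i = 1.98*(-6.88)^i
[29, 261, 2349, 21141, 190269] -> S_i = 29*9^i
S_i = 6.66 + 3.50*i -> [6.66, 10.16, 13.66, 17.16, 20.66]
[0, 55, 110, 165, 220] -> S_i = 0 + 55*i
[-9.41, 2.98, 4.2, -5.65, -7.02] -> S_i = Random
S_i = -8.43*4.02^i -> [-8.43, -33.89, -136.23, -547.65, -2201.57]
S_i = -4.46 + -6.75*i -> [-4.46, -11.21, -17.96, -24.71, -31.46]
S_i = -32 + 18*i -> [-32, -14, 4, 22, 40]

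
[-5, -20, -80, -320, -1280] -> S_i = -5*4^i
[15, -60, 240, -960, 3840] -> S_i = 15*-4^i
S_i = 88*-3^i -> [88, -264, 792, -2376, 7128]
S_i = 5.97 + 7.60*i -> [5.97, 13.57, 21.17, 28.77, 36.37]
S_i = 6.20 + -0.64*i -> [6.2, 5.56, 4.92, 4.28, 3.64]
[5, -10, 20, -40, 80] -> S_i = 5*-2^i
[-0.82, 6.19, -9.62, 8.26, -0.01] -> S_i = Random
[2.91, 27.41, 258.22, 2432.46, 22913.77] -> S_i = 2.91*9.42^i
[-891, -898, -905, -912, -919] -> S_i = -891 + -7*i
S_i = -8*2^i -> [-8, -16, -32, -64, -128]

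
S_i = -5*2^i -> [-5, -10, -20, -40, -80]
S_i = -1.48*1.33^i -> [-1.48, -1.97, -2.62, -3.48, -4.63]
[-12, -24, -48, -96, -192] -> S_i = -12*2^i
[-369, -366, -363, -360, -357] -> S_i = -369 + 3*i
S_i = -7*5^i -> [-7, -35, -175, -875, -4375]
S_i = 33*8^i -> [33, 264, 2112, 16896, 135168]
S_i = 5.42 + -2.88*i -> [5.42, 2.54, -0.34, -3.22, -6.1]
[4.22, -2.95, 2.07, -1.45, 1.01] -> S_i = 4.22*(-0.70)^i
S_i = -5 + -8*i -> [-5, -13, -21, -29, -37]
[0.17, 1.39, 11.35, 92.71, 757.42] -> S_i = 0.17*8.17^i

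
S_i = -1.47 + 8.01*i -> [-1.47, 6.54, 14.55, 22.56, 30.57]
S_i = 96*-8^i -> [96, -768, 6144, -49152, 393216]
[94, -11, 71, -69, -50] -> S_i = Random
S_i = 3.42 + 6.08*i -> [3.42, 9.5, 15.58, 21.66, 27.74]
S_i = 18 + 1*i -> [18, 19, 20, 21, 22]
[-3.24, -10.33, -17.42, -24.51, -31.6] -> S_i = -3.24 + -7.09*i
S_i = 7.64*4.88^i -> [7.64, 37.28, 181.94, 887.88, 4332.84]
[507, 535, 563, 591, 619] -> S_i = 507 + 28*i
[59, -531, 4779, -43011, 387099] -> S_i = 59*-9^i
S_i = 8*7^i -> [8, 56, 392, 2744, 19208]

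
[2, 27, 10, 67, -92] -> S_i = Random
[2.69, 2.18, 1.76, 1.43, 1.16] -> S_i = 2.69*0.81^i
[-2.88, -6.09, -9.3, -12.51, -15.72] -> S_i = -2.88 + -3.21*i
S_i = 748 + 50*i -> [748, 798, 848, 898, 948]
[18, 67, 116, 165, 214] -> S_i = 18 + 49*i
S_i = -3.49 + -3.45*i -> [-3.49, -6.94, -10.39, -13.84, -17.29]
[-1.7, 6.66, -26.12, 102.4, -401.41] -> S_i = -1.70*(-3.92)^i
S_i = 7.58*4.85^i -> [7.58, 36.76, 178.3, 864.76, 4194.07]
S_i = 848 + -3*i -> [848, 845, 842, 839, 836]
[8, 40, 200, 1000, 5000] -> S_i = 8*5^i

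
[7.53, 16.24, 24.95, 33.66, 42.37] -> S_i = 7.53 + 8.71*i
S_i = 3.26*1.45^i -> [3.26, 4.73, 6.85, 9.94, 14.41]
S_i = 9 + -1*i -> [9, 8, 7, 6, 5]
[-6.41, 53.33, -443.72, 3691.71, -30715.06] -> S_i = -6.41*(-8.32)^i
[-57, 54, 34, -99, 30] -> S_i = Random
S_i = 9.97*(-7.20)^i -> [9.97, -71.78, 516.84, -3721.28, 26793.23]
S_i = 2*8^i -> [2, 16, 128, 1024, 8192]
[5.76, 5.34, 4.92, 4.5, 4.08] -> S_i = 5.76 + -0.42*i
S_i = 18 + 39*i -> [18, 57, 96, 135, 174]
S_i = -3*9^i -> [-3, -27, -243, -2187, -19683]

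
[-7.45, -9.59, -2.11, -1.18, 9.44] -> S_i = Random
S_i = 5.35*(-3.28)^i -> [5.35, -17.55, 57.56, -188.79, 619.23]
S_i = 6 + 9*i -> [6, 15, 24, 33, 42]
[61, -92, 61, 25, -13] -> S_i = Random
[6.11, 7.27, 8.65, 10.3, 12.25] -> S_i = 6.11*1.19^i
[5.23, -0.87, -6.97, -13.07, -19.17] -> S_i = 5.23 + -6.10*i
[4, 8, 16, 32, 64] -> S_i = 4*2^i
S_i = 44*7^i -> [44, 308, 2156, 15092, 105644]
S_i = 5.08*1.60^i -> [5.08, 8.13, 13.0, 20.81, 33.29]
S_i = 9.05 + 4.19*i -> [9.05, 13.24, 17.43, 21.62, 25.81]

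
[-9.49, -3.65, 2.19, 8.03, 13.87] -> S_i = -9.49 + 5.84*i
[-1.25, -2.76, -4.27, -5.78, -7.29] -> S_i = -1.25 + -1.51*i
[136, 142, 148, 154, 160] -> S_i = 136 + 6*i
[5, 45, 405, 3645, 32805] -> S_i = 5*9^i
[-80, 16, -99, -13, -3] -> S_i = Random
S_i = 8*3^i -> [8, 24, 72, 216, 648]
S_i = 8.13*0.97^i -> [8.13, 7.89, 7.65, 7.42, 7.2]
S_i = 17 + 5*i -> [17, 22, 27, 32, 37]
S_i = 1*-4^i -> [1, -4, 16, -64, 256]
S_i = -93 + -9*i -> [-93, -102, -111, -120, -129]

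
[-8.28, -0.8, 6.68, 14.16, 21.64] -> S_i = -8.28 + 7.48*i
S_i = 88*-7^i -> [88, -616, 4312, -30184, 211288]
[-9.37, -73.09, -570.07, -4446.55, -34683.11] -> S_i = -9.37*7.80^i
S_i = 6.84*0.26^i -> [6.84, 1.78, 0.46, 0.12, 0.03]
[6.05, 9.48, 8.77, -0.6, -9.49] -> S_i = Random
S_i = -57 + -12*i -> [-57, -69, -81, -93, -105]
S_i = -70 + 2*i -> [-70, -68, -66, -64, -62]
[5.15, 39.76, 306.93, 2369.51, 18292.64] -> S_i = 5.15*7.72^i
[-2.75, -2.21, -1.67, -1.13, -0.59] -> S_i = -2.75 + 0.54*i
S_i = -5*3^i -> [-5, -15, -45, -135, -405]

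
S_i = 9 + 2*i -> [9, 11, 13, 15, 17]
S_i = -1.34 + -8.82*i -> [-1.34, -10.16, -18.98, -27.8, -36.62]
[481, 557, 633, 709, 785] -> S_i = 481 + 76*i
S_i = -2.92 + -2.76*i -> [-2.92, -5.68, -8.44, -11.2, -13.96]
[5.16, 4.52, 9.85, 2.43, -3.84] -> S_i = Random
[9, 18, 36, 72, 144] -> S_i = 9*2^i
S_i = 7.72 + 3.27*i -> [7.72, 10.99, 14.26, 17.53, 20.8]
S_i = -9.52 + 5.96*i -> [-9.52, -3.56, 2.4, 8.36, 14.32]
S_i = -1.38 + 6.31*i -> [-1.38, 4.93, 11.24, 17.55, 23.86]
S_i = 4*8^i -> [4, 32, 256, 2048, 16384]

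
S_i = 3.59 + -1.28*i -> [3.59, 2.31, 1.03, -0.25, -1.53]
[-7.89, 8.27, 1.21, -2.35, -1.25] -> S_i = Random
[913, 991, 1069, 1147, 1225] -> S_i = 913 + 78*i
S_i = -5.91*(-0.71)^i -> [-5.91, 4.2, -2.98, 2.12, -1.5]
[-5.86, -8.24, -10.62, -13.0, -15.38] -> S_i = -5.86 + -2.38*i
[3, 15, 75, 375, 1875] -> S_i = 3*5^i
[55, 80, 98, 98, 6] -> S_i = Random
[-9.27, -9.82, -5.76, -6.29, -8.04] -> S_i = Random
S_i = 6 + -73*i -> [6, -67, -140, -213, -286]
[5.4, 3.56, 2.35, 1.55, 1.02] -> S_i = 5.40*0.66^i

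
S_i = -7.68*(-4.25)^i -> [-7.68, 32.64, -138.72, 589.56, -2505.63]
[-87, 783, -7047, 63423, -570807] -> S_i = -87*-9^i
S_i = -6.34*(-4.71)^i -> [-6.34, 29.86, -140.65, 662.45, -3120.13]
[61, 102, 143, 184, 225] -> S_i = 61 + 41*i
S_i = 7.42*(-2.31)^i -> [7.42, -17.14, 39.59, -91.46, 211.28]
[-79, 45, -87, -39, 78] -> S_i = Random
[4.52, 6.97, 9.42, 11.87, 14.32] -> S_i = 4.52 + 2.45*i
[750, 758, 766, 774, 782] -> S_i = 750 + 8*i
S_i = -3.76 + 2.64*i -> [-3.76, -1.12, 1.52, 4.16, 6.8]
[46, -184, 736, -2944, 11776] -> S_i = 46*-4^i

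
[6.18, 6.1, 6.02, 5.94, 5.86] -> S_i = 6.18 + -0.08*i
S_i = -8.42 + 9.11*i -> [-8.42, 0.69, 9.8, 18.91, 28.02]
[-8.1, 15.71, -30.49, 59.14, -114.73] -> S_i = -8.10*(-1.94)^i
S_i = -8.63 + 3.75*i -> [-8.63, -4.88, -1.13, 2.62, 6.37]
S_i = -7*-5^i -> [-7, 35, -175, 875, -4375]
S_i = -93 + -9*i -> [-93, -102, -111, -120, -129]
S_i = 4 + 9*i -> [4, 13, 22, 31, 40]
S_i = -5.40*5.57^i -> [-5.4, -30.08, -167.53, -933.17, -5197.74]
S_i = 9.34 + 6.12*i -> [9.34, 15.46, 21.58, 27.7, 33.82]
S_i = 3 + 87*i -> [3, 90, 177, 264, 351]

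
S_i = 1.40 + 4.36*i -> [1.4, 5.76, 10.12, 14.48, 18.84]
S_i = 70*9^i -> [70, 630, 5670, 51030, 459270]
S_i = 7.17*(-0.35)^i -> [7.17, -2.51, 0.88, -0.31, 0.11]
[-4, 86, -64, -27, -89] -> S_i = Random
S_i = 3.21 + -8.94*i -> [3.21, -5.73, -14.67, -23.61, -32.55]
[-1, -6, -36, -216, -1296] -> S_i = -1*6^i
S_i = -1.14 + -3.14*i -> [-1.14, -4.28, -7.42, -10.56, -13.7]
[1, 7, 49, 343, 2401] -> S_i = 1*7^i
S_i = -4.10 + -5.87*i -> [-4.1, -9.97, -15.84, -21.71, -27.58]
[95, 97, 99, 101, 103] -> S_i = 95 + 2*i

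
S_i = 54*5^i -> [54, 270, 1350, 6750, 33750]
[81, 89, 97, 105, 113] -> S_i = 81 + 8*i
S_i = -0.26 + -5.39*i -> [-0.26, -5.65, -11.04, -16.43, -21.82]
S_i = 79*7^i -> [79, 553, 3871, 27097, 189679]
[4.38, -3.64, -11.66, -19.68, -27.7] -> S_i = 4.38 + -8.02*i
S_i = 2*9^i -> [2, 18, 162, 1458, 13122]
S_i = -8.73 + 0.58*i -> [-8.73, -8.15, -7.57, -6.99, -6.41]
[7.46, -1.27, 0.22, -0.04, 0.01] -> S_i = 7.46*(-0.17)^i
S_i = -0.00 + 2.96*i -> [0.0, 2.96, 5.92, 8.88, 11.84]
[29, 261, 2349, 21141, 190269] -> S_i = 29*9^i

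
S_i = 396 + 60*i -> [396, 456, 516, 576, 636]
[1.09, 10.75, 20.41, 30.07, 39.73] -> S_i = 1.09 + 9.66*i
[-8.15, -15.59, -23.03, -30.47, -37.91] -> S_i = -8.15 + -7.44*i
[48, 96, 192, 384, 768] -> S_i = 48*2^i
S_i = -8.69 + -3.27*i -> [-8.69, -11.96, -15.23, -18.5, -21.77]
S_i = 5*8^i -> [5, 40, 320, 2560, 20480]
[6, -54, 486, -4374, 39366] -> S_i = 6*-9^i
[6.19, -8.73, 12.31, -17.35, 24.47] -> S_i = 6.19*(-1.41)^i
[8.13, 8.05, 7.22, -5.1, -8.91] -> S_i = Random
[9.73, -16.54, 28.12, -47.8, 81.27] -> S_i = 9.73*(-1.70)^i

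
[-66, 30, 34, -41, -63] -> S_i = Random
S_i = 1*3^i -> [1, 3, 9, 27, 81]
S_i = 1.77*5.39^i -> [1.77, 9.54, 51.42, 277.17, 1493.92]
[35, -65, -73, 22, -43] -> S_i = Random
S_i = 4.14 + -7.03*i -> [4.14, -2.89, -9.92, -16.95, -23.98]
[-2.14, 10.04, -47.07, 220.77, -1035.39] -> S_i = -2.14*(-4.69)^i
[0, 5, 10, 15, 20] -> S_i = 0 + 5*i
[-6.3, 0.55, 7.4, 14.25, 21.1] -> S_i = -6.30 + 6.85*i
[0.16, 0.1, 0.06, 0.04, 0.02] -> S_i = 0.16*0.61^i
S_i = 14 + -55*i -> [14, -41, -96, -151, -206]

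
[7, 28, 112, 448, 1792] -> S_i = 7*4^i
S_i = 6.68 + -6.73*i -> [6.68, -0.05, -6.78, -13.51, -20.24]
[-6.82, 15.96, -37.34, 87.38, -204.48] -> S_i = -6.82*(-2.34)^i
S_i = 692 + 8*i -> [692, 700, 708, 716, 724]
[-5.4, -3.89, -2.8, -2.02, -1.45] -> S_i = -5.40*0.72^i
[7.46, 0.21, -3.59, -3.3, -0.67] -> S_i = Random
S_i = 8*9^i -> [8, 72, 648, 5832, 52488]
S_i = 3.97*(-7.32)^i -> [3.97, -29.06, 212.72, -1557.13, 11398.16]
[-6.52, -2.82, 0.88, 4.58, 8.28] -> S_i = -6.52 + 3.70*i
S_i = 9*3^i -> [9, 27, 81, 243, 729]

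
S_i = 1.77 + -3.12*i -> [1.77, -1.35, -4.47, -7.59, -10.71]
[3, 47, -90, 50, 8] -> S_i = Random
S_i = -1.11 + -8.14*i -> [-1.11, -9.25, -17.39, -25.53, -33.67]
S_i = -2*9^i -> [-2, -18, -162, -1458, -13122]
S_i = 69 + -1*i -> [69, 68, 67, 66, 65]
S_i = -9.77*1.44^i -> [-9.77, -14.07, -20.26, -29.17, -42.01]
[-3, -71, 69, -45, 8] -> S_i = Random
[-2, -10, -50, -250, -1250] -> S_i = -2*5^i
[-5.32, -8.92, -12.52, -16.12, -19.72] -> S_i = -5.32 + -3.60*i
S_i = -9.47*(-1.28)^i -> [-9.47, 12.12, -15.52, 19.86, -25.42]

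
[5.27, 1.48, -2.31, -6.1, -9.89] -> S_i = 5.27 + -3.79*i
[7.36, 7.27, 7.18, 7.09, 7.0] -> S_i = 7.36 + -0.09*i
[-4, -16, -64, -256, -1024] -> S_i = -4*4^i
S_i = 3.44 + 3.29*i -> [3.44, 6.73, 10.02, 13.31, 16.6]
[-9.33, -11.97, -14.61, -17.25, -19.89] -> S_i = -9.33 + -2.64*i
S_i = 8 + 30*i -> [8, 38, 68, 98, 128]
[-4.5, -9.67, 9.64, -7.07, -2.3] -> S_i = Random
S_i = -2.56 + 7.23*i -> [-2.56, 4.67, 11.9, 19.13, 26.36]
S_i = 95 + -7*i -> [95, 88, 81, 74, 67]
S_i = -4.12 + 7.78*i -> [-4.12, 3.66, 11.44, 19.22, 27.0]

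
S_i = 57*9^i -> [57, 513, 4617, 41553, 373977]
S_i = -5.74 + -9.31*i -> [-5.74, -15.05, -24.36, -33.67, -42.98]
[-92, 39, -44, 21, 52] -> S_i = Random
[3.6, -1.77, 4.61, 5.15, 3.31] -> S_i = Random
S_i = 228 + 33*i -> [228, 261, 294, 327, 360]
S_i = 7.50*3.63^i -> [7.5, 27.22, 98.83, 358.74, 1302.23]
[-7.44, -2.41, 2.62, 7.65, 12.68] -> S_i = -7.44 + 5.03*i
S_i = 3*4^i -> [3, 12, 48, 192, 768]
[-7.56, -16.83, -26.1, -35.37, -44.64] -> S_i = -7.56 + -9.27*i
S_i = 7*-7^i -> [7, -49, 343, -2401, 16807]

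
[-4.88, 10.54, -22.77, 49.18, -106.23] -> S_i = -4.88*(-2.16)^i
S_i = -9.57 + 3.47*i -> [-9.57, -6.1, -2.63, 0.84, 4.31]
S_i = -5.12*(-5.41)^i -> [-5.12, 27.7, -149.85, 810.7, -4385.9]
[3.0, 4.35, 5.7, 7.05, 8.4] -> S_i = 3.00 + 1.35*i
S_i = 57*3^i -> [57, 171, 513, 1539, 4617]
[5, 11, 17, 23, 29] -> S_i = 5 + 6*i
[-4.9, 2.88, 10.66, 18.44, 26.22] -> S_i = -4.90 + 7.78*i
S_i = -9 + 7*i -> [-9, -2, 5, 12, 19]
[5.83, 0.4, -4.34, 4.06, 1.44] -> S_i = Random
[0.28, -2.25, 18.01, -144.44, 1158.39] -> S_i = 0.28*(-8.02)^i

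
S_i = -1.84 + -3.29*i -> [-1.84, -5.13, -8.42, -11.71, -15.0]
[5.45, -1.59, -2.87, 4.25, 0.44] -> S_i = Random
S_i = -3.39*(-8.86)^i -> [-3.39, 30.04, -266.11, 2357.77, -20889.81]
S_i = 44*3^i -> [44, 132, 396, 1188, 3564]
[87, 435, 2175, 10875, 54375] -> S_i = 87*5^i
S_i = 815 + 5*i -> [815, 820, 825, 830, 835]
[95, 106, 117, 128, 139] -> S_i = 95 + 11*i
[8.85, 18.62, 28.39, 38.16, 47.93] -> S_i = 8.85 + 9.77*i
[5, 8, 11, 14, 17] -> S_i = 5 + 3*i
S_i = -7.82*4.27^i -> [-7.82, -33.39, -142.58, -608.82, -2599.67]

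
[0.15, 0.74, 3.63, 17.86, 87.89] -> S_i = 0.15*4.92^i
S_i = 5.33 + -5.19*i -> [5.33, 0.14, -5.05, -10.24, -15.43]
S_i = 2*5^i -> [2, 10, 50, 250, 1250]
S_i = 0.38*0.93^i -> [0.38, 0.35, 0.33, 0.31, 0.28]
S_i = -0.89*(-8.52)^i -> [-0.89, 7.58, -64.61, 550.44, -4689.74]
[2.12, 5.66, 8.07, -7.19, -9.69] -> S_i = Random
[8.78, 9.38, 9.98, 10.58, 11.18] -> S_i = 8.78 + 0.60*i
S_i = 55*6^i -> [55, 330, 1980, 11880, 71280]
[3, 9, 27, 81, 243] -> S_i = 3*3^i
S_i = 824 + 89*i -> [824, 913, 1002, 1091, 1180]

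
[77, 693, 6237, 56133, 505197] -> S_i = 77*9^i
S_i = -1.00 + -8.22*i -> [-1.0, -9.22, -17.44, -25.66, -33.88]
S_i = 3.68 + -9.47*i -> [3.68, -5.79, -15.26, -24.73, -34.2]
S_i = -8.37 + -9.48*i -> [-8.37, -17.85, -27.33, -36.81, -46.29]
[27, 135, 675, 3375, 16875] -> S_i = 27*5^i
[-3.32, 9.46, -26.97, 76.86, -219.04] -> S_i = -3.32*(-2.85)^i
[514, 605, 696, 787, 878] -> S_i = 514 + 91*i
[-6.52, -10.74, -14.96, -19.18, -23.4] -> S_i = -6.52 + -4.22*i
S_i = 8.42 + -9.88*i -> [8.42, -1.46, -11.34, -21.22, -31.1]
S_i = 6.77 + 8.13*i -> [6.77, 14.9, 23.03, 31.16, 39.29]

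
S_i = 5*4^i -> [5, 20, 80, 320, 1280]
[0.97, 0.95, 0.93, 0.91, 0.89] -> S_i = 0.97*0.98^i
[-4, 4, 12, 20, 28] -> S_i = -4 + 8*i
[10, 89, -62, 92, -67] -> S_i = Random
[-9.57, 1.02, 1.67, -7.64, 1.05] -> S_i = Random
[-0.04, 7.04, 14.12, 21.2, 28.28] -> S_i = -0.04 + 7.08*i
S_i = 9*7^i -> [9, 63, 441, 3087, 21609]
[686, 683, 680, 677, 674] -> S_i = 686 + -3*i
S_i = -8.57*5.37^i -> [-8.57, -46.02, -247.13, -1327.1, -7126.53]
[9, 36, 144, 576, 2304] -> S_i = 9*4^i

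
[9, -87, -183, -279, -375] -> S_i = 9 + -96*i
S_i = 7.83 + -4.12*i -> [7.83, 3.71, -0.41, -4.53, -8.65]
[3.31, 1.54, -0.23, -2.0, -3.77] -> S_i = 3.31 + -1.77*i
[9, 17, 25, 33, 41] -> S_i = 9 + 8*i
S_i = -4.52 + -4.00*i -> [-4.52, -8.52, -12.52, -16.52, -20.52]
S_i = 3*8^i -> [3, 24, 192, 1536, 12288]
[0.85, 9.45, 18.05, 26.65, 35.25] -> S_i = 0.85 + 8.60*i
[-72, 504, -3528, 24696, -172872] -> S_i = -72*-7^i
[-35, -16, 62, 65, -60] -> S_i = Random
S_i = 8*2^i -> [8, 16, 32, 64, 128]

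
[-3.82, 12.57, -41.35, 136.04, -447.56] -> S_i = -3.82*(-3.29)^i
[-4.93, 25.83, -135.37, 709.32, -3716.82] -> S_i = -4.93*(-5.24)^i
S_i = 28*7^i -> [28, 196, 1372, 9604, 67228]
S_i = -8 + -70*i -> [-8, -78, -148, -218, -288]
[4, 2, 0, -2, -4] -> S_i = 4 + -2*i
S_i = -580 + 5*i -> [-580, -575, -570, -565, -560]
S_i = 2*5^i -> [2, 10, 50, 250, 1250]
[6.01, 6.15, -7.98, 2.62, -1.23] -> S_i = Random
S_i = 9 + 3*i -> [9, 12, 15, 18, 21]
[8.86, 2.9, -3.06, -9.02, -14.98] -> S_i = 8.86 + -5.96*i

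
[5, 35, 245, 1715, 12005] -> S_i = 5*7^i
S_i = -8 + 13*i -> [-8, 5, 18, 31, 44]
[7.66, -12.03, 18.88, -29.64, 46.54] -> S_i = 7.66*(-1.57)^i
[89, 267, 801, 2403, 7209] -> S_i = 89*3^i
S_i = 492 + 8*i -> [492, 500, 508, 516, 524]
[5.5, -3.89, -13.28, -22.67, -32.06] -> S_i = 5.50 + -9.39*i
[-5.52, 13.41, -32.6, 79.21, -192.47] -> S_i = -5.52*(-2.43)^i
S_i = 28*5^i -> [28, 140, 700, 3500, 17500]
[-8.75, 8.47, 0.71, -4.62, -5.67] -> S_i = Random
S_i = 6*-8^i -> [6, -48, 384, -3072, 24576]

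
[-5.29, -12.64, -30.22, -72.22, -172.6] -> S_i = -5.29*2.39^i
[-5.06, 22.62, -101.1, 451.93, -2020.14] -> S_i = -5.06*(-4.47)^i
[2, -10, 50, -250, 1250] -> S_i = 2*-5^i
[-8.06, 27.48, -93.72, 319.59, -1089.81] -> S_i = -8.06*(-3.41)^i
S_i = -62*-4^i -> [-62, 248, -992, 3968, -15872]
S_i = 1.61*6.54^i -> [1.61, 10.53, 68.86, 450.36, 2945.35]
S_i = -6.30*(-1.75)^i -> [-6.3, 11.02, -19.29, 33.76, -59.09]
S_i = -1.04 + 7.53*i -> [-1.04, 6.49, 14.02, 21.55, 29.08]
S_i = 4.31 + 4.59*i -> [4.31, 8.9, 13.49, 18.08, 22.67]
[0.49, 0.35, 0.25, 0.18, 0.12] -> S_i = 0.49*0.71^i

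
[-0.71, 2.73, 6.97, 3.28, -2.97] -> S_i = Random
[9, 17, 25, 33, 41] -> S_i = 9 + 8*i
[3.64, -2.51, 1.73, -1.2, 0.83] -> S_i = 3.64*(-0.69)^i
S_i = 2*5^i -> [2, 10, 50, 250, 1250]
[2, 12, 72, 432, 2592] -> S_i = 2*6^i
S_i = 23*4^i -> [23, 92, 368, 1472, 5888]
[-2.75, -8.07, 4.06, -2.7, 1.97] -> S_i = Random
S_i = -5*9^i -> [-5, -45, -405, -3645, -32805]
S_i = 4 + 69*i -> [4, 73, 142, 211, 280]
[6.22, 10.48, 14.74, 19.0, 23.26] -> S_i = 6.22 + 4.26*i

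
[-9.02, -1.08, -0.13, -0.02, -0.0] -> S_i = -9.02*0.12^i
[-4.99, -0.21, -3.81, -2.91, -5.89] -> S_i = Random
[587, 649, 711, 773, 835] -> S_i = 587 + 62*i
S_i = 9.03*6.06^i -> [9.03, 54.72, 331.61, 2009.58, 12178.06]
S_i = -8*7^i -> [-8, -56, -392, -2744, -19208]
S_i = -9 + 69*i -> [-9, 60, 129, 198, 267]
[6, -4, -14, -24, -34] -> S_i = 6 + -10*i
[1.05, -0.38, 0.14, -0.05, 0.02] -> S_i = 1.05*(-0.36)^i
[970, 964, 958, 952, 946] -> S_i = 970 + -6*i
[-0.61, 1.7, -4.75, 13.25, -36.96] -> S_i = -0.61*(-2.79)^i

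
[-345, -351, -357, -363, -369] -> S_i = -345 + -6*i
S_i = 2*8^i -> [2, 16, 128, 1024, 8192]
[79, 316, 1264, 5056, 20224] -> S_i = 79*4^i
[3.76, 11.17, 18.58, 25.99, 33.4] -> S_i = 3.76 + 7.41*i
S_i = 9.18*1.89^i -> [9.18, 17.35, 32.79, 61.98, 117.14]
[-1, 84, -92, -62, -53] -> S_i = Random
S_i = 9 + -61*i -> [9, -52, -113, -174, -235]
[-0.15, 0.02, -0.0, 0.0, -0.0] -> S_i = -0.15*(-0.11)^i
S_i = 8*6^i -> [8, 48, 288, 1728, 10368]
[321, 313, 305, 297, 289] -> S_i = 321 + -8*i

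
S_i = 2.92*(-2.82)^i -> [2.92, -8.23, 23.22, -65.48, 184.66]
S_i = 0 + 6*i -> [0, 6, 12, 18, 24]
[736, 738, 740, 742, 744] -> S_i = 736 + 2*i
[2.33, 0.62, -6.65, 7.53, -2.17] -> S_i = Random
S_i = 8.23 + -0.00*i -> [8.23, 8.23, 8.23, 8.23, 8.23]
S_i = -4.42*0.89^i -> [-4.42, -3.93, -3.5, -3.12, -2.77]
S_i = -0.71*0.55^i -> [-0.71, -0.39, -0.21, -0.12, -0.06]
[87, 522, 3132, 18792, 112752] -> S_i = 87*6^i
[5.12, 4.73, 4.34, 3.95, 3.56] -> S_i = 5.12 + -0.39*i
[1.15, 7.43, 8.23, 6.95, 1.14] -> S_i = Random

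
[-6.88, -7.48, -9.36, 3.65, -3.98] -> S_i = Random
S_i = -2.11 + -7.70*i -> [-2.11, -9.81, -17.51, -25.21, -32.91]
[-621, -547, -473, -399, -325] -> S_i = -621 + 74*i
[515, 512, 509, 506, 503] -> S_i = 515 + -3*i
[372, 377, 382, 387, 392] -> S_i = 372 + 5*i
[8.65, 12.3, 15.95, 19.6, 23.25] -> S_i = 8.65 + 3.65*i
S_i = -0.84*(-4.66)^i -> [-0.84, 3.91, -18.24, 85.0, -396.12]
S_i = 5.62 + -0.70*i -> [5.62, 4.92, 4.22, 3.52, 2.82]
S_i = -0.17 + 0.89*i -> [-0.17, 0.72, 1.61, 2.5, 3.39]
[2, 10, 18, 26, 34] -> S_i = 2 + 8*i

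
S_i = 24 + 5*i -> [24, 29, 34, 39, 44]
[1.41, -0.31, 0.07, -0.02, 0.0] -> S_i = 1.41*(-0.22)^i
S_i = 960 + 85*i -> [960, 1045, 1130, 1215, 1300]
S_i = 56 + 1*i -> [56, 57, 58, 59, 60]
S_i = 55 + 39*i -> [55, 94, 133, 172, 211]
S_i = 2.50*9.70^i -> [2.5, 24.25, 235.22, 2281.68, 22132.32]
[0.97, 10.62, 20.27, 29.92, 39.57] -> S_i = 0.97 + 9.65*i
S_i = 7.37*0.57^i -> [7.37, 4.2, 2.39, 1.36, 0.78]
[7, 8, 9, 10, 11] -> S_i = 7 + 1*i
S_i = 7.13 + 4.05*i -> [7.13, 11.18, 15.23, 19.28, 23.33]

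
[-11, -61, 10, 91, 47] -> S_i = Random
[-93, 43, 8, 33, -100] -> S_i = Random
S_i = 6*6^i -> [6, 36, 216, 1296, 7776]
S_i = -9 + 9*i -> [-9, 0, 9, 18, 27]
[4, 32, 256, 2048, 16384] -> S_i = 4*8^i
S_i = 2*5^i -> [2, 10, 50, 250, 1250]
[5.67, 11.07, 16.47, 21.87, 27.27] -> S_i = 5.67 + 5.40*i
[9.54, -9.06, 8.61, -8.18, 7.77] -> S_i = 9.54*(-0.95)^i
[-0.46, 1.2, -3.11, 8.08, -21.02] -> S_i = -0.46*(-2.60)^i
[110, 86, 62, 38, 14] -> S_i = 110 + -24*i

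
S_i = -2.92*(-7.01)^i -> [-2.92, 20.47, -143.49, 1005.86, -7051.07]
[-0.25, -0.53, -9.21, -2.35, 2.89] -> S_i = Random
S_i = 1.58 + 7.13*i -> [1.58, 8.71, 15.84, 22.97, 30.1]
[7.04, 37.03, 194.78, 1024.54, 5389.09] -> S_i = 7.04*5.26^i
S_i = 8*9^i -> [8, 72, 648, 5832, 52488]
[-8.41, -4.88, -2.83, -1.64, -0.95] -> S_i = -8.41*0.58^i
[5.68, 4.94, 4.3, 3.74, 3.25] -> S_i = 5.68*0.87^i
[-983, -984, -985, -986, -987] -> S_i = -983 + -1*i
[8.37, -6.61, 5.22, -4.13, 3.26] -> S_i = 8.37*(-0.79)^i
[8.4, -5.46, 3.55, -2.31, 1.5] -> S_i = 8.40*(-0.65)^i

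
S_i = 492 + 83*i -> [492, 575, 658, 741, 824]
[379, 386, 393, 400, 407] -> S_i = 379 + 7*i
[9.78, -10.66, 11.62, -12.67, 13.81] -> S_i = 9.78*(-1.09)^i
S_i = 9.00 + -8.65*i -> [9.0, 0.35, -8.3, -16.95, -25.6]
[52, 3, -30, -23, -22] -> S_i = Random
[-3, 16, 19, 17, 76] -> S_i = Random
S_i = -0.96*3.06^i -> [-0.96, -2.94, -8.99, -27.51, -84.17]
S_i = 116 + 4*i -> [116, 120, 124, 128, 132]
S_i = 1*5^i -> [1, 5, 25, 125, 625]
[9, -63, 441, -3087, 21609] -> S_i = 9*-7^i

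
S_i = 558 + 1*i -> [558, 559, 560, 561, 562]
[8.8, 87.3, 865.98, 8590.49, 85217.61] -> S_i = 8.80*9.92^i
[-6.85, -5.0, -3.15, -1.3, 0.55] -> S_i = -6.85 + 1.85*i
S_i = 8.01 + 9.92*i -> [8.01, 17.93, 27.85, 37.77, 47.69]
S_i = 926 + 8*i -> [926, 934, 942, 950, 958]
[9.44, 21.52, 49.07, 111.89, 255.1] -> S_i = 9.44*2.28^i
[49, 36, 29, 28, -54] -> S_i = Random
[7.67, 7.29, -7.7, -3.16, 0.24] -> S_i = Random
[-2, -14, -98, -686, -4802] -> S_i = -2*7^i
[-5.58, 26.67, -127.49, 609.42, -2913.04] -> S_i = -5.58*(-4.78)^i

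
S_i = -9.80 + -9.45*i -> [-9.8, -19.25, -28.7, -38.15, -47.6]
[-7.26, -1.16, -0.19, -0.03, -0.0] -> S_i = -7.26*0.16^i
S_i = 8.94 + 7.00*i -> [8.94, 15.94, 22.94, 29.94, 36.94]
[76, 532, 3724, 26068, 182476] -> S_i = 76*7^i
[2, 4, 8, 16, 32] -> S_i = 2*2^i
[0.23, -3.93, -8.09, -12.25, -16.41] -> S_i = 0.23 + -4.16*i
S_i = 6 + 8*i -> [6, 14, 22, 30, 38]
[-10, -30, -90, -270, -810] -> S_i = -10*3^i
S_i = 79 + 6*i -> [79, 85, 91, 97, 103]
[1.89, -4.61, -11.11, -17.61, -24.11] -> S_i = 1.89 + -6.50*i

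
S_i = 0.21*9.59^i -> [0.21, 2.01, 19.31, 185.21, 1776.21]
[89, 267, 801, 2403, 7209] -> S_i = 89*3^i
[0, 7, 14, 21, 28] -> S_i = 0 + 7*i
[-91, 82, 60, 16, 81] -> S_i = Random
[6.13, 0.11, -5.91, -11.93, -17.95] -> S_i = 6.13 + -6.02*i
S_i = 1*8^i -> [1, 8, 64, 512, 4096]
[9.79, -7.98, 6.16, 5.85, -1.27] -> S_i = Random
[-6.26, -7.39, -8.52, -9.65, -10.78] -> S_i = -6.26 + -1.13*i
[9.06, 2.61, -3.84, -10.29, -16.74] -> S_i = 9.06 + -6.45*i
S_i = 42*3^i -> [42, 126, 378, 1134, 3402]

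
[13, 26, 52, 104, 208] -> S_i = 13*2^i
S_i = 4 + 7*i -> [4, 11, 18, 25, 32]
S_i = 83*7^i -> [83, 581, 4067, 28469, 199283]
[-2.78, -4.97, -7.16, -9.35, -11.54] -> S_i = -2.78 + -2.19*i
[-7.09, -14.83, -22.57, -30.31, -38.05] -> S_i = -7.09 + -7.74*i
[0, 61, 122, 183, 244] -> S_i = 0 + 61*i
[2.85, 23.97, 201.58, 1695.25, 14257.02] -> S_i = 2.85*8.41^i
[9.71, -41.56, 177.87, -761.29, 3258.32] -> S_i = 9.71*(-4.28)^i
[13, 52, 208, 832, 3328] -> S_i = 13*4^i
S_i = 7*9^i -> [7, 63, 567, 5103, 45927]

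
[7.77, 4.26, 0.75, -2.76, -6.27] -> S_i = 7.77 + -3.51*i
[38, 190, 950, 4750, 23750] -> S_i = 38*5^i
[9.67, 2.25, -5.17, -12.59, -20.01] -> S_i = 9.67 + -7.42*i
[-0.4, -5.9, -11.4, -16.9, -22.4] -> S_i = -0.40 + -5.50*i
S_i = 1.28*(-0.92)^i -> [1.28, -1.18, 1.08, -1.0, 0.92]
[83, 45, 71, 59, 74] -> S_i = Random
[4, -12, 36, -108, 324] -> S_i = 4*-3^i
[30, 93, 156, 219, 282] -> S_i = 30 + 63*i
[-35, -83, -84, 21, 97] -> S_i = Random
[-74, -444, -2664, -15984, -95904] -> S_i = -74*6^i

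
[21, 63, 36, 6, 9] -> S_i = Random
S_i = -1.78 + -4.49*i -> [-1.78, -6.27, -10.76, -15.25, -19.74]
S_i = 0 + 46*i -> [0, 46, 92, 138, 184]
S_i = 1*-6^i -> [1, -6, 36, -216, 1296]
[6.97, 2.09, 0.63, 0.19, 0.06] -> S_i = 6.97*0.30^i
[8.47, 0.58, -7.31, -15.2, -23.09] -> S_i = 8.47 + -7.89*i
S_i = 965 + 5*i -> [965, 970, 975, 980, 985]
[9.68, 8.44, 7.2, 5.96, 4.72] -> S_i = 9.68 + -1.24*i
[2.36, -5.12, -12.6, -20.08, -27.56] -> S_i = 2.36 + -7.48*i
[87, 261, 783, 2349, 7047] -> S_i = 87*3^i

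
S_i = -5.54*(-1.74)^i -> [-5.54, 9.64, -16.77, 29.18, -50.78]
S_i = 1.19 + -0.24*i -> [1.19, 0.95, 0.71, 0.47, 0.23]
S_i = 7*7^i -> [7, 49, 343, 2401, 16807]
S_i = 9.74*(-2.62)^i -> [9.74, -25.52, 66.86, -175.17, 458.95]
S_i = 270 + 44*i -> [270, 314, 358, 402, 446]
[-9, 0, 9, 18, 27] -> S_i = -9 + 9*i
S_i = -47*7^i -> [-47, -329, -2303, -16121, -112847]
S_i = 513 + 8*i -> [513, 521, 529, 537, 545]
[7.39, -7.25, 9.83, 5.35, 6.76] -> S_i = Random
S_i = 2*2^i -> [2, 4, 8, 16, 32]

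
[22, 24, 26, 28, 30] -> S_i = 22 + 2*i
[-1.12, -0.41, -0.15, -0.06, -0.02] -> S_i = -1.12*0.37^i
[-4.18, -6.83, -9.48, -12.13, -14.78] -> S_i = -4.18 + -2.65*i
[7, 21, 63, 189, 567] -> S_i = 7*3^i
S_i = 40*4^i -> [40, 160, 640, 2560, 10240]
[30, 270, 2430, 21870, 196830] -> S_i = 30*9^i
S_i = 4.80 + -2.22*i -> [4.8, 2.58, 0.36, -1.86, -4.08]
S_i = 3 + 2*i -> [3, 5, 7, 9, 11]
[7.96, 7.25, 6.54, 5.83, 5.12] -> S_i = 7.96 + -0.71*i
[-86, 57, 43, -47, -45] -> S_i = Random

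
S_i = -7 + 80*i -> [-7, 73, 153, 233, 313]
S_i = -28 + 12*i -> [-28, -16, -4, 8, 20]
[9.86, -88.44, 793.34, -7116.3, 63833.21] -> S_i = 9.86*(-8.97)^i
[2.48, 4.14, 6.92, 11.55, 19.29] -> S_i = 2.48*1.67^i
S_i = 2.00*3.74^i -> [2.0, 7.48, 27.98, 104.63, 391.31]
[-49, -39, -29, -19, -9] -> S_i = -49 + 10*i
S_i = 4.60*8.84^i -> [4.6, 40.66, 359.47, 3177.71, 28090.98]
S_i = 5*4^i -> [5, 20, 80, 320, 1280]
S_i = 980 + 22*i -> [980, 1002, 1024, 1046, 1068]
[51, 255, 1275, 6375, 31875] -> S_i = 51*5^i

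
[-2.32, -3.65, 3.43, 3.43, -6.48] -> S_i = Random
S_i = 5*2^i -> [5, 10, 20, 40, 80]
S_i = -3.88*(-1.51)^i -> [-3.88, 5.86, -8.85, 13.36, -20.17]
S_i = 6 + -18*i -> [6, -12, -30, -48, -66]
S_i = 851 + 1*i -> [851, 852, 853, 854, 855]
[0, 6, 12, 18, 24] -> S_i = 0 + 6*i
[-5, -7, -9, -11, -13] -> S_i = -5 + -2*i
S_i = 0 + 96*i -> [0, 96, 192, 288, 384]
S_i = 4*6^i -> [4, 24, 144, 864, 5184]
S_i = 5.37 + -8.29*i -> [5.37, -2.92, -11.21, -19.5, -27.79]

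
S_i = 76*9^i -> [76, 684, 6156, 55404, 498636]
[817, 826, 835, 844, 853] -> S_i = 817 + 9*i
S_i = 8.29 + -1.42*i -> [8.29, 6.87, 5.45, 4.03, 2.61]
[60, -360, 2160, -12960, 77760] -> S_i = 60*-6^i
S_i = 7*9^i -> [7, 63, 567, 5103, 45927]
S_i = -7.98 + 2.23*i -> [-7.98, -5.75, -3.52, -1.29, 0.94]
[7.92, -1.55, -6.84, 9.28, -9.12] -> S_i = Random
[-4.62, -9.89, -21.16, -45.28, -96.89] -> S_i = -4.62*2.14^i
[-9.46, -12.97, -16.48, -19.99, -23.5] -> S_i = -9.46 + -3.51*i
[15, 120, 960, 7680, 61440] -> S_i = 15*8^i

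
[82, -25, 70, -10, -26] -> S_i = Random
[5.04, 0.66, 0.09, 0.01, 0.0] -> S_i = 5.04*0.13^i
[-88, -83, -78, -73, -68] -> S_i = -88 + 5*i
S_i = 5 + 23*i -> [5, 28, 51, 74, 97]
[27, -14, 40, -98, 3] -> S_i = Random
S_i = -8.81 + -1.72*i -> [-8.81, -10.53, -12.25, -13.97, -15.69]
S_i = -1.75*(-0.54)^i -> [-1.75, 0.94, -0.51, 0.28, -0.15]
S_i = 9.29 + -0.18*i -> [9.29, 9.11, 8.93, 8.75, 8.57]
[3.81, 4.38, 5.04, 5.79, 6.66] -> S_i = 3.81*1.15^i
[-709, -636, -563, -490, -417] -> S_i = -709 + 73*i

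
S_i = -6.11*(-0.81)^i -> [-6.11, 4.95, -4.01, 3.25, -2.63]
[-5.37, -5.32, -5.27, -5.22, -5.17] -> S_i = -5.37 + 0.05*i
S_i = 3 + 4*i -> [3, 7, 11, 15, 19]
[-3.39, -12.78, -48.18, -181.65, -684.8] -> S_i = -3.39*3.77^i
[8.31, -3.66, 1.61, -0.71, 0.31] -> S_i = 8.31*(-0.44)^i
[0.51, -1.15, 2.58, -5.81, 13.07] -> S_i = 0.51*(-2.25)^i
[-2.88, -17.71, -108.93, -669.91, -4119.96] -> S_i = -2.88*6.15^i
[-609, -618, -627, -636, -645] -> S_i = -609 + -9*i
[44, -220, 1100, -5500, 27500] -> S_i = 44*-5^i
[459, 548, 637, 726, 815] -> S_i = 459 + 89*i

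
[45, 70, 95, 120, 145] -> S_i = 45 + 25*i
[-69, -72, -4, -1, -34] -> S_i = Random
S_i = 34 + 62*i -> [34, 96, 158, 220, 282]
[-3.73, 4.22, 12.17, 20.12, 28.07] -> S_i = -3.73 + 7.95*i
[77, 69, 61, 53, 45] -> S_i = 77 + -8*i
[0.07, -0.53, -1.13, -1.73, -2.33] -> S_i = 0.07 + -0.60*i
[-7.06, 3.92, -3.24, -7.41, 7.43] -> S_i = Random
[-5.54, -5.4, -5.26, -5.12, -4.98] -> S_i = -5.54 + 0.14*i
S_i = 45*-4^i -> [45, -180, 720, -2880, 11520]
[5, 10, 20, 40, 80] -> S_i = 5*2^i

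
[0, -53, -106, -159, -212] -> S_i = 0 + -53*i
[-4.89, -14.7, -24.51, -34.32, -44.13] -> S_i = -4.89 + -9.81*i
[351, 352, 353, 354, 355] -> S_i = 351 + 1*i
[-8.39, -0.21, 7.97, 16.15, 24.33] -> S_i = -8.39 + 8.18*i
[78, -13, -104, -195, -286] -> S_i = 78 + -91*i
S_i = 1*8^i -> [1, 8, 64, 512, 4096]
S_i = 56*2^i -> [56, 112, 224, 448, 896]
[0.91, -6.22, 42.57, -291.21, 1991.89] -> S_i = 0.91*(-6.84)^i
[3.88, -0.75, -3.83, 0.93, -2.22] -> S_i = Random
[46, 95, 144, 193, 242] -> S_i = 46 + 49*i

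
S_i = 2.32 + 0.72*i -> [2.32, 3.04, 3.76, 4.48, 5.2]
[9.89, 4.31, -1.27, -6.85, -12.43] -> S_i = 9.89 + -5.58*i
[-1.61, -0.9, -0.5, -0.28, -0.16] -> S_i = -1.61*0.56^i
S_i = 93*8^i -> [93, 744, 5952, 47616, 380928]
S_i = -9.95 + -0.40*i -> [-9.95, -10.35, -10.75, -11.15, -11.55]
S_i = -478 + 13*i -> [-478, -465, -452, -439, -426]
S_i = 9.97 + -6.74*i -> [9.97, 3.23, -3.51, -10.25, -16.99]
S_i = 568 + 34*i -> [568, 602, 636, 670, 704]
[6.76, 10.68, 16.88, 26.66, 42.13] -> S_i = 6.76*1.58^i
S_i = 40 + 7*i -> [40, 47, 54, 61, 68]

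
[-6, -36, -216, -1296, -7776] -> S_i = -6*6^i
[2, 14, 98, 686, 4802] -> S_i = 2*7^i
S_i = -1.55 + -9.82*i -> [-1.55, -11.37, -21.19, -31.01, -40.83]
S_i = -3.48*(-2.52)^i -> [-3.48, 8.77, -22.1, 55.69, -140.34]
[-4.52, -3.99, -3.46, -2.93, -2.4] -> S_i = -4.52 + 0.53*i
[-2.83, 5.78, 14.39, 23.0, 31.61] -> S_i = -2.83 + 8.61*i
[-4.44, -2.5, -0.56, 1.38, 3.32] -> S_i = -4.44 + 1.94*i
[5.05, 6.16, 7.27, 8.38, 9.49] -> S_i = 5.05 + 1.11*i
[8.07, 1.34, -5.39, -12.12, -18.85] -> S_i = 8.07 + -6.73*i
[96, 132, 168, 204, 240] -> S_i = 96 + 36*i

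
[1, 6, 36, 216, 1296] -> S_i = 1*6^i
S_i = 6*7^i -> [6, 42, 294, 2058, 14406]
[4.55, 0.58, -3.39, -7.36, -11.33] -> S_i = 4.55 + -3.97*i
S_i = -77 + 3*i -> [-77, -74, -71, -68, -65]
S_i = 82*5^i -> [82, 410, 2050, 10250, 51250]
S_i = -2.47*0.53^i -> [-2.47, -1.31, -0.69, -0.37, -0.19]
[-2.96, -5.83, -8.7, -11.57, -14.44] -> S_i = -2.96 + -2.87*i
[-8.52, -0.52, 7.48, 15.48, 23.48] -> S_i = -8.52 + 8.00*i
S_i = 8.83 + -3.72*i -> [8.83, 5.11, 1.39, -2.33, -6.05]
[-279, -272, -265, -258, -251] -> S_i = -279 + 7*i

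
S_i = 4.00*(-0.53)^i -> [4.0, -2.12, 1.12, -0.6, 0.32]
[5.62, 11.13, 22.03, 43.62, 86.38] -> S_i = 5.62*1.98^i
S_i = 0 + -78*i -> [0, -78, -156, -234, -312]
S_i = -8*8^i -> [-8, -64, -512, -4096, -32768]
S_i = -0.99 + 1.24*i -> [-0.99, 0.25, 1.49, 2.73, 3.97]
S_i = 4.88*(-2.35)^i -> [4.88, -11.47, 26.95, -63.33, 148.83]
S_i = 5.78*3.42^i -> [5.78, 19.77, 67.61, 231.21, 790.74]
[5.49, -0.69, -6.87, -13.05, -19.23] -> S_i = 5.49 + -6.18*i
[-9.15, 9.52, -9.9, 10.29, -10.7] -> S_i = -9.15*(-1.04)^i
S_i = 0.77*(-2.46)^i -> [0.77, -1.89, 4.66, -11.46, 28.2]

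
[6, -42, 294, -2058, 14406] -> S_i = 6*-7^i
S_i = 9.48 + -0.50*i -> [9.48, 8.98, 8.48, 7.98, 7.48]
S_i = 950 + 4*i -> [950, 954, 958, 962, 966]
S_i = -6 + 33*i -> [-6, 27, 60, 93, 126]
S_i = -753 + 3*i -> [-753, -750, -747, -744, -741]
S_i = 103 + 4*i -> [103, 107, 111, 115, 119]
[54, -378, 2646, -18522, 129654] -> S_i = 54*-7^i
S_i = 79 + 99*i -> [79, 178, 277, 376, 475]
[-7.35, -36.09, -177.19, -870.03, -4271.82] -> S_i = -7.35*4.91^i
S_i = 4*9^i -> [4, 36, 324, 2916, 26244]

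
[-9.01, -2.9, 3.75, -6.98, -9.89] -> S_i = Random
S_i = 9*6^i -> [9, 54, 324, 1944, 11664]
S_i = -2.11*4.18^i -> [-2.11, -8.82, -36.87, -154.1, -644.15]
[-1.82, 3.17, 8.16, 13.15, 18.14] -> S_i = -1.82 + 4.99*i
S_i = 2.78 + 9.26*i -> [2.78, 12.04, 21.3, 30.56, 39.82]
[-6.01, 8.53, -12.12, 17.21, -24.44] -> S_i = -6.01*(-1.42)^i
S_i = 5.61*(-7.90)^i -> [5.61, -44.32, 350.12, -2765.95, 21851.0]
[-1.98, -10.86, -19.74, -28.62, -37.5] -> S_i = -1.98 + -8.88*i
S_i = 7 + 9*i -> [7, 16, 25, 34, 43]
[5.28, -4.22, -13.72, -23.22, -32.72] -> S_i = 5.28 + -9.50*i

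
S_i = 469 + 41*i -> [469, 510, 551, 592, 633]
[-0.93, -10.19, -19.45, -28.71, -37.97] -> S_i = -0.93 + -9.26*i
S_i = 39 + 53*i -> [39, 92, 145, 198, 251]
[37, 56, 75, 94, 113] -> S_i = 37 + 19*i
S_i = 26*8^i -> [26, 208, 1664, 13312, 106496]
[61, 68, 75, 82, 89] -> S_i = 61 + 7*i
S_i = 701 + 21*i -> [701, 722, 743, 764, 785]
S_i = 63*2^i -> [63, 126, 252, 504, 1008]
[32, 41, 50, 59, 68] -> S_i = 32 + 9*i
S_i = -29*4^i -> [-29, -116, -464, -1856, -7424]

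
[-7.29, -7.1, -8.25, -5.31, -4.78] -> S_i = Random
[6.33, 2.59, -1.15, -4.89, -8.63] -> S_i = 6.33 + -3.74*i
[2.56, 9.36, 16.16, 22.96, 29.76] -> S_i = 2.56 + 6.80*i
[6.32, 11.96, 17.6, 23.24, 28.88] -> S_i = 6.32 + 5.64*i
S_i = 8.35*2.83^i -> [8.35, 23.63, 66.87, 189.25, 535.59]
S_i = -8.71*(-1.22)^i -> [-8.71, 10.63, -12.96, 15.82, -19.3]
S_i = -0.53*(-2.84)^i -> [-0.53, 1.51, -4.27, 12.14, -34.48]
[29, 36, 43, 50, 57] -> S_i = 29 + 7*i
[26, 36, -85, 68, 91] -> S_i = Random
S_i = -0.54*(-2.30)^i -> [-0.54, 1.24, -2.86, 6.57, -15.11]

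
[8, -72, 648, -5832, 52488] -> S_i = 8*-9^i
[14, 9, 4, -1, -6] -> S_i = 14 + -5*i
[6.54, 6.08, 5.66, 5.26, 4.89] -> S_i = 6.54*0.93^i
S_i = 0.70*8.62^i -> [0.7, 6.03, 52.01, 448.35, 3864.8]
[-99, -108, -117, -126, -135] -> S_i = -99 + -9*i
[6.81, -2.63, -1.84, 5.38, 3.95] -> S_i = Random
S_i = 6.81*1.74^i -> [6.81, 11.85, 20.62, 35.88, 62.42]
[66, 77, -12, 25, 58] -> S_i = Random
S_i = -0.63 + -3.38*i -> [-0.63, -4.01, -7.39, -10.77, -14.15]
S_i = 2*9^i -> [2, 18, 162, 1458, 13122]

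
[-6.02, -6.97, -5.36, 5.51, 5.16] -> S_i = Random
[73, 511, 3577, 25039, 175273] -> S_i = 73*7^i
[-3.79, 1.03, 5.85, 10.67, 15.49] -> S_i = -3.79 + 4.82*i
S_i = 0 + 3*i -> [0, 3, 6, 9, 12]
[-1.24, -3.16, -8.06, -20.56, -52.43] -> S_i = -1.24*2.55^i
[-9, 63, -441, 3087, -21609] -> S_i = -9*-7^i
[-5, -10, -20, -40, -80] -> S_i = -5*2^i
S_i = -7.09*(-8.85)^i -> [-7.09, 62.75, -555.31, 4914.46, -43493.0]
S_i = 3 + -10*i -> [3, -7, -17, -27, -37]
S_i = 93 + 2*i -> [93, 95, 97, 99, 101]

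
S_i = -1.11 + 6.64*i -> [-1.11, 5.53, 12.17, 18.81, 25.45]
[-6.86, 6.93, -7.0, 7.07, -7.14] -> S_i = -6.86*(-1.01)^i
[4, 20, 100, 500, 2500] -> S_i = 4*5^i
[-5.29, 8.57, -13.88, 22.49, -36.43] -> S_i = -5.29*(-1.62)^i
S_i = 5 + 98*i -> [5, 103, 201, 299, 397]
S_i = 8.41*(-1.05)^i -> [8.41, -8.83, 9.27, -9.74, 10.22]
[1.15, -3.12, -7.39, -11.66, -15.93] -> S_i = 1.15 + -4.27*i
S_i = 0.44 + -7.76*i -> [0.44, -7.32, -15.08, -22.84, -30.6]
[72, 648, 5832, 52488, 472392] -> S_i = 72*9^i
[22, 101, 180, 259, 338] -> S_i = 22 + 79*i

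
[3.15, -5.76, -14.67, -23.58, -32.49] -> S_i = 3.15 + -8.91*i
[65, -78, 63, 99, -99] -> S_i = Random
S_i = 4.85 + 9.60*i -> [4.85, 14.45, 24.05, 33.65, 43.25]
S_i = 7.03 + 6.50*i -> [7.03, 13.53, 20.03, 26.53, 33.03]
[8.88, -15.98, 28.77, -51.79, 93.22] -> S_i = 8.88*(-1.80)^i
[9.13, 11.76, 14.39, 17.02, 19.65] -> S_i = 9.13 + 2.63*i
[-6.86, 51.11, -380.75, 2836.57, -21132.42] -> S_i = -6.86*(-7.45)^i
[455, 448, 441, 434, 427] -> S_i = 455 + -7*i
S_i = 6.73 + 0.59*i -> [6.73, 7.32, 7.91, 8.5, 9.09]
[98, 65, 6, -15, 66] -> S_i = Random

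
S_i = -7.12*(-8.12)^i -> [-7.12, 57.81, -469.45, 3811.96, -30953.1]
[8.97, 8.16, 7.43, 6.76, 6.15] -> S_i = 8.97*0.91^i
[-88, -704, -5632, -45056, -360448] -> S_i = -88*8^i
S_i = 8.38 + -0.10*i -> [8.38, 8.28, 8.18, 8.08, 7.98]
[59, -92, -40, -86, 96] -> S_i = Random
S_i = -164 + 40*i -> [-164, -124, -84, -44, -4]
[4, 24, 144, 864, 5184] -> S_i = 4*6^i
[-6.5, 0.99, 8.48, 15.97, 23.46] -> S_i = -6.50 + 7.49*i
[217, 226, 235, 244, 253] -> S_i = 217 + 9*i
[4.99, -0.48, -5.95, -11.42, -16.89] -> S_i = 4.99 + -5.47*i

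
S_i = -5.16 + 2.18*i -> [-5.16, -2.98, -0.8, 1.38, 3.56]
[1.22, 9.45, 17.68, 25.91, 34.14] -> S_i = 1.22 + 8.23*i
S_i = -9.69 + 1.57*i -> [-9.69, -8.12, -6.55, -4.98, -3.41]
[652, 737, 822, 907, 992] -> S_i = 652 + 85*i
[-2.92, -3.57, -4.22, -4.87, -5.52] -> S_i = -2.92 + -0.65*i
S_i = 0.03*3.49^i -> [0.03, 0.1, 0.37, 1.28, 4.45]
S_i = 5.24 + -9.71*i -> [5.24, -4.47, -14.18, -23.89, -33.6]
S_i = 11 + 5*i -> [11, 16, 21, 26, 31]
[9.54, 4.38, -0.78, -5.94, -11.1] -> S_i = 9.54 + -5.16*i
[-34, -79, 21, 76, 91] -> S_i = Random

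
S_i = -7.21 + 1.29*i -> [-7.21, -5.92, -4.63, -3.34, -2.05]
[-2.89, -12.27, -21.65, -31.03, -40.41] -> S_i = -2.89 + -9.38*i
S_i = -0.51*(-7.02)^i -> [-0.51, 3.58, -25.13, 176.43, -1238.56]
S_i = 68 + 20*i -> [68, 88, 108, 128, 148]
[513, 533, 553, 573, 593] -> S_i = 513 + 20*i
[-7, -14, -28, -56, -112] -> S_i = -7*2^i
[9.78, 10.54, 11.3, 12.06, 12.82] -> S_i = 9.78 + 0.76*i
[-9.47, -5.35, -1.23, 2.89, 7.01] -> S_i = -9.47 + 4.12*i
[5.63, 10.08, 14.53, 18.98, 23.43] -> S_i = 5.63 + 4.45*i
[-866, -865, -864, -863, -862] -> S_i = -866 + 1*i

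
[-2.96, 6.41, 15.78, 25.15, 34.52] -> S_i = -2.96 + 9.37*i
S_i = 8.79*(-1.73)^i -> [8.79, -15.21, 26.31, -45.51, 78.74]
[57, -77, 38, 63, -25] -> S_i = Random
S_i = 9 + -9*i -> [9, 0, -9, -18, -27]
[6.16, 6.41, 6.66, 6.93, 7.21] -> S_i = 6.16*1.04^i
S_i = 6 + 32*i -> [6, 38, 70, 102, 134]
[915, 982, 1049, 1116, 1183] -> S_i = 915 + 67*i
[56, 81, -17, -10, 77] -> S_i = Random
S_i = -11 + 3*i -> [-11, -8, -5, -2, 1]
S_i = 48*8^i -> [48, 384, 3072, 24576, 196608]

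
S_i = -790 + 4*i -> [-790, -786, -782, -778, -774]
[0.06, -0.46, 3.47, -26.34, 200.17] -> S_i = 0.06*(-7.60)^i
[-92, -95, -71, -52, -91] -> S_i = Random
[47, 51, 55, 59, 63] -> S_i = 47 + 4*i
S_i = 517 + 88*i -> [517, 605, 693, 781, 869]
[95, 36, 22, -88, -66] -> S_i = Random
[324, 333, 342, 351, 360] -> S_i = 324 + 9*i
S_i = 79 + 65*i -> [79, 144, 209, 274, 339]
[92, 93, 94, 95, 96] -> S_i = 92 + 1*i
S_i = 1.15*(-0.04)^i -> [1.15, -0.05, 0.0, -0.0, 0.0]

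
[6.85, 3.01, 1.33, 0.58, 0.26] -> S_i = 6.85*0.44^i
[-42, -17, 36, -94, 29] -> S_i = Random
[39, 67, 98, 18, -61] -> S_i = Random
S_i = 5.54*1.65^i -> [5.54, 9.14, 15.08, 24.89, 41.06]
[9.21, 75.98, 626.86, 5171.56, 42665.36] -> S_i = 9.21*8.25^i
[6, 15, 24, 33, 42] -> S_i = 6 + 9*i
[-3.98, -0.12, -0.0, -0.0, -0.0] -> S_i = -3.98*0.03^i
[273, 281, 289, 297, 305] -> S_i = 273 + 8*i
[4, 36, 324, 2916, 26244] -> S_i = 4*9^i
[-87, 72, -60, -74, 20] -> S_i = Random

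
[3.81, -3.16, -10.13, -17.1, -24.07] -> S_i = 3.81 + -6.97*i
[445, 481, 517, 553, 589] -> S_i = 445 + 36*i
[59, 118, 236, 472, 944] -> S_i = 59*2^i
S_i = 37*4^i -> [37, 148, 592, 2368, 9472]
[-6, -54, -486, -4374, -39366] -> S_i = -6*9^i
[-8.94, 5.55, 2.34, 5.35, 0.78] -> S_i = Random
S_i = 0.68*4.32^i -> [0.68, 2.94, 12.69, 54.82, 236.83]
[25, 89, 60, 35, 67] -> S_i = Random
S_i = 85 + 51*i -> [85, 136, 187, 238, 289]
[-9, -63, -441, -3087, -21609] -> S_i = -9*7^i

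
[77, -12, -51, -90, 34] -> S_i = Random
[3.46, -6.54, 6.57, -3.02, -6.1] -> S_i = Random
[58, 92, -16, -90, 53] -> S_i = Random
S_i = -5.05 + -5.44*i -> [-5.05, -10.49, -15.93, -21.37, -26.81]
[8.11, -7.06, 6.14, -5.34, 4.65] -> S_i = 8.11*(-0.87)^i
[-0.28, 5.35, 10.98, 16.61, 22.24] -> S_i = -0.28 + 5.63*i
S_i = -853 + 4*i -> [-853, -849, -845, -841, -837]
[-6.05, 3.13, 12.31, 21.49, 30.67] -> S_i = -6.05 + 9.18*i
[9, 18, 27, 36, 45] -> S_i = 9 + 9*i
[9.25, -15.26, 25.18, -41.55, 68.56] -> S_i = 9.25*(-1.65)^i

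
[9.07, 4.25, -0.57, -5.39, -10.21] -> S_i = 9.07 + -4.82*i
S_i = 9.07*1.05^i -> [9.07, 9.52, 10.0, 10.5, 11.02]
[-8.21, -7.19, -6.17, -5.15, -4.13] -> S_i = -8.21 + 1.02*i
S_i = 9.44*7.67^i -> [9.44, 72.4, 555.34, 4259.49, 32670.32]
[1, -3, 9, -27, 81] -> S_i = 1*-3^i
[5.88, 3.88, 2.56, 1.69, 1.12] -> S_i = 5.88*0.66^i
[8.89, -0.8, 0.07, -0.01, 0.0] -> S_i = 8.89*(-0.09)^i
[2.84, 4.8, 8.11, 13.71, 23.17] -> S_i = 2.84*1.69^i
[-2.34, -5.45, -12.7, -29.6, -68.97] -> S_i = -2.34*2.33^i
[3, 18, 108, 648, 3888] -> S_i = 3*6^i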